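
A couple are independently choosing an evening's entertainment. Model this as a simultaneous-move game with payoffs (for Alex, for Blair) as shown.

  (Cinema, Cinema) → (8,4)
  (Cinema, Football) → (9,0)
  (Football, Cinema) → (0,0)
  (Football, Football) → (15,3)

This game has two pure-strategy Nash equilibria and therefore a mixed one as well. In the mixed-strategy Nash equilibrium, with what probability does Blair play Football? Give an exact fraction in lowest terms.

4/7

Blair's mix q on Cinema must make Alex indifferent between Cinema and Football.
Alex's payoff from Cinema: 8q + 9(1−q). From Football: 0q + 15(1−q).
Set equal: 8q = 6(1−q) → q = 6/14 = 3/7.
Probability on Football is 1 − 3/7 = 4/7.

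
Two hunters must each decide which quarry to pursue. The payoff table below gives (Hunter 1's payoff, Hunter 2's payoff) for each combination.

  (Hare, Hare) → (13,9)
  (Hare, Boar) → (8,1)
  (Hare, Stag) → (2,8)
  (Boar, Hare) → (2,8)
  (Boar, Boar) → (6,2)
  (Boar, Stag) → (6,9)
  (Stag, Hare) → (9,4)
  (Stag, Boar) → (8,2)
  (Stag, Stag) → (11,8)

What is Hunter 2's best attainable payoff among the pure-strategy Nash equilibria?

Both Hare is a pure NE (Hunter 1: 13 ≥ 9; Hunter 2: 9 ≥ 8). Hunter 2 gets 9.
Both Stag is a pure NE (Hunter 1: 11 ≥ 6; Hunter 2: 8 ≥ 4). Hunter 2 gets 8.
Every other cell has a profitable deviation for at least one player. Highest of {9, 8} is 9.

9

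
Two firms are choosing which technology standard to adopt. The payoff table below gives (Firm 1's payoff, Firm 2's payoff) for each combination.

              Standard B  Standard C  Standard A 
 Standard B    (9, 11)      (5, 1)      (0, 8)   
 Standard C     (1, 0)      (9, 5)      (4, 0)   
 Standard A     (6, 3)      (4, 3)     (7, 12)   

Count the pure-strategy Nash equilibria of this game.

3

Both Standard B: Firm 1 gets 9 (best alternative 6); Firm 2 gets 11 (best alternative 8). Neither deviates — NE.
Both Standard C: Firm 1 gets 9 (best alternative 5); Firm 2 gets 5 (best alternative 0). Neither deviates — NE.
Both Standard A: Firm 1 gets 7 (best alternative 4); Firm 2 gets 12 (best alternative 3). Neither deviates — NE.
(Standard C, Standard A) is not a NE: Firm 1 would switch to Standard A (7 > 4).
No other cell survives both best-response checks, so there are 3 pure NE.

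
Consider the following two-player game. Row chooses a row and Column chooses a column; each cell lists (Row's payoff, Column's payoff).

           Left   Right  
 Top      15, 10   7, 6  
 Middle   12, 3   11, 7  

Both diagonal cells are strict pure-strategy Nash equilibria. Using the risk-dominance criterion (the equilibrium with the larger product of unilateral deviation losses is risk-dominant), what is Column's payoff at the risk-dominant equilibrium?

At (Top, Left): Row loses 15 − 12 = 3 by deviating; Column loses 10 − 6 = 4. Product = 3·4 = 12.
At (Middle, Right): Row loses 11 − 7 = 4 by deviating; Column loses 7 − 3 = 4. Product = 4·4 = 16.
16 > 12, so (Middle, Right) is risk-dominant. Column's payoff there is 7.

7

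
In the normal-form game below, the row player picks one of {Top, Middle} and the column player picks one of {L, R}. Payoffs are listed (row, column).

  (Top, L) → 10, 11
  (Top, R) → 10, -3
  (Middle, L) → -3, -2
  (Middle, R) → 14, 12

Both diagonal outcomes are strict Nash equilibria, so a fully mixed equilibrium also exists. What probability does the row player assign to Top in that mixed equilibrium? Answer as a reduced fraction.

1/2

The row player's mix p on Top must make the column player indifferent between L and R.
The column player's payoff from L: 11p + (-2)(1−p). From R: (-3)p + 12(1−p).
Set equal: 14p = 14(1−p) → p = 14/28 = 1/2.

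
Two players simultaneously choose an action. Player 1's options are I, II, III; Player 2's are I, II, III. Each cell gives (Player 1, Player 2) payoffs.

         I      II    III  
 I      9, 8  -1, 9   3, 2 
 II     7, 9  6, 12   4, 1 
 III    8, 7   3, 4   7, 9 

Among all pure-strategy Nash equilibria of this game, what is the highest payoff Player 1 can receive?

Both II is a pure NE (Player 1: 6 ≥ 3; Player 2: 12 ≥ 9). Player 1 gets 6.
Both III is a pure NE (Player 1: 7 ≥ 4; Player 2: 9 ≥ 7). Player 1 gets 7.
Every other cell has a profitable deviation for at least one player. Highest of {6, 7} is 7.

7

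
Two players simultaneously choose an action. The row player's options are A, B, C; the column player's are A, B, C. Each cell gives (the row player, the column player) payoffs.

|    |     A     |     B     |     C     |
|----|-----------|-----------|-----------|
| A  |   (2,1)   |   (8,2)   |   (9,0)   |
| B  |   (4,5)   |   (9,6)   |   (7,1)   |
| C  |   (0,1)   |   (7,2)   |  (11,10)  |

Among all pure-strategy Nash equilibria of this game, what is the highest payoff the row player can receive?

Both B is a pure NE (the row player: 9 ≥ 8; the column player: 6 ≥ 5). The row player gets 9.
Both C is a pure NE (the row player: 11 ≥ 9; the column player: 10 ≥ 2). The row player gets 11.
Every other cell has a profitable deviation for at least one player. Highest of {9, 11} is 11.

11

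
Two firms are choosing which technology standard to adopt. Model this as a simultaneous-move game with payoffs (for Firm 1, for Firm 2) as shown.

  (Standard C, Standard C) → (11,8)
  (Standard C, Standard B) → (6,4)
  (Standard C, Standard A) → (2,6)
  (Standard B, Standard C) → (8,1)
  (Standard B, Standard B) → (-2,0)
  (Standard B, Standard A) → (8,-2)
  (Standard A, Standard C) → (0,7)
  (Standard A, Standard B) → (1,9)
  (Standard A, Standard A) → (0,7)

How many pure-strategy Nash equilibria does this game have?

Both Standard C: Firm 1 gets 11 (best alternative 8); Firm 2 gets 8 (best alternative 6). Neither deviates — NE.
Both Standard B is not a NE: Firm 1 would switch to Standard C (6 > -2).
No other cell survives both best-response checks, so there is 1 pure NE.

1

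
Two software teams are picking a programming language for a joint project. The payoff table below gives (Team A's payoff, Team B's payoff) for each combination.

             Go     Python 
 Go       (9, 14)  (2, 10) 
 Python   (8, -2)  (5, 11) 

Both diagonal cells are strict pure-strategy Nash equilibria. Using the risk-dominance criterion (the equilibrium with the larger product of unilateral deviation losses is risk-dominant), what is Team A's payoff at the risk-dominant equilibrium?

5

At both Go: Team A loses 9 − 8 = 1 by deviating; Team B loses 14 − 10 = 4. Product = 1·4 = 4.
At both Python: Team A loses 5 − 2 = 3 by deviating; Team B loses 11 − (-2) = 13. Product = 3·13 = 39.
39 > 4, so both Python is risk-dominant. Team A's payoff there is 5.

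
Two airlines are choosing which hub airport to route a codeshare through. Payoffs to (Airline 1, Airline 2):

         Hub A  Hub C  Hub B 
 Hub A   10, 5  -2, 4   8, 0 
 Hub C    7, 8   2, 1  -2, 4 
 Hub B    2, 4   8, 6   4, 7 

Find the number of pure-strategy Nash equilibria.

Both Hub A: Airline 1 gets 10 (best alternative 7); Airline 2 gets 5 (best alternative 4). Neither deviates — NE.
Both Hub C is not a NE: Airline 1 would switch to Hub B (8 > 2).
No other cell survives both best-response checks, so there is 1 pure NE.

1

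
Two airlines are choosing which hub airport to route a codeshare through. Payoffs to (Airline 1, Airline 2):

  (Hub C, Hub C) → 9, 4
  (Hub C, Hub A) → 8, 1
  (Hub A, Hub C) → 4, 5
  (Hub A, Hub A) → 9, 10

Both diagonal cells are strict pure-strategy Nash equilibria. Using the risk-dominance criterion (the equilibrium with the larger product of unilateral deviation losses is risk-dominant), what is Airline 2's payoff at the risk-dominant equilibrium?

At both Hub C: Airline 1 loses 9 − 4 = 5 by deviating; Airline 2 loses 4 − 1 = 3. Product = 5·3 = 15.
At both Hub A: Airline 1 loses 9 − 8 = 1 by deviating; Airline 2 loses 10 − 5 = 5. Product = 1·5 = 5.
15 > 5, so both Hub C is risk-dominant. Airline 2's payoff there is 4.

4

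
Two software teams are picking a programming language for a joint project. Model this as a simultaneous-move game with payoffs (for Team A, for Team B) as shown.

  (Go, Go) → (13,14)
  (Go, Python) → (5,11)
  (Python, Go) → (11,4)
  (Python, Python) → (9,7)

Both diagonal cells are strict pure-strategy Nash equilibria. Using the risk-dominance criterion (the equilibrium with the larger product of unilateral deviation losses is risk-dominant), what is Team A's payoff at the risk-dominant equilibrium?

9

At both Go: Team A loses 13 − 11 = 2 by deviating; Team B loses 14 − 11 = 3. Product = 2·3 = 6.
At both Python: Team A loses 9 − 5 = 4 by deviating; Team B loses 7 − 4 = 3. Product = 4·3 = 12.
12 > 6, so both Python is risk-dominant. Team A's payoff there is 9.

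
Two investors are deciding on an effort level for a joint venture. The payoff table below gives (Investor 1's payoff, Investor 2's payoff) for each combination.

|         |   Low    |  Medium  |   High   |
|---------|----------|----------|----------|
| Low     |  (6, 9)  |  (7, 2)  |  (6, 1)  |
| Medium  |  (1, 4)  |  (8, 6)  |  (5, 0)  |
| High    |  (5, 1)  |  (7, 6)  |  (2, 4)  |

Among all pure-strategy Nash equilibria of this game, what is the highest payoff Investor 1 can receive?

Both Low is a pure NE (Investor 1: 6 ≥ 5; Investor 2: 9 ≥ 2). Investor 1 gets 6.
Both Medium is a pure NE (Investor 1: 8 ≥ 7; Investor 2: 6 ≥ 4). Investor 1 gets 8.
Every other cell has a profitable deviation for at least one player. Highest of {6, 8} is 8.

8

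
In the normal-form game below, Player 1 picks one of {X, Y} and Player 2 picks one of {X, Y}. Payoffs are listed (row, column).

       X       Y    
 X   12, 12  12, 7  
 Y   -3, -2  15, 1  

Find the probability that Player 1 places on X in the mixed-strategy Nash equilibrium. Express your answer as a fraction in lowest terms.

Player 1's mix p on X must make Player 2 indifferent between X and Y.
Player 2's payoff from X: 12p + (-2)(1−p). From Y: 7p + 1(1−p).
Set equal: 5p = 3(1−p) → p = 3/8.

3/8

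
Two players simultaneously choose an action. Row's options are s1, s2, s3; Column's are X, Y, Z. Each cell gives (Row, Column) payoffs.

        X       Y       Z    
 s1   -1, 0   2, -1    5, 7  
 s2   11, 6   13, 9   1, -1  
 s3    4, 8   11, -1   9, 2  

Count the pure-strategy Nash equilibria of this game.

(s2, Y): Row gets 13 (best alternative 11); Column gets 9 (best alternative 6). Neither deviates — NE.
(s3, Z) is not a NE: Column would switch to X (8 > 2).
No other cell survives both best-response checks, so there is 1 pure NE.

1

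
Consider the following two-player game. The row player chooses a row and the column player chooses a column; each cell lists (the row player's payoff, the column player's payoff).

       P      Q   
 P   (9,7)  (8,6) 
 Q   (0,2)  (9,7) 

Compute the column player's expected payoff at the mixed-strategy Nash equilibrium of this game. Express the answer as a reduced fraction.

37/6

The row player mixes with probability p on P, chosen so the column player is indifferent: 7p + 2(1−p) = 6p + 7(1−p) gives p = 5/6.
The column player's expected payoff is 7·5/6 + 2·1/6 = 37/6.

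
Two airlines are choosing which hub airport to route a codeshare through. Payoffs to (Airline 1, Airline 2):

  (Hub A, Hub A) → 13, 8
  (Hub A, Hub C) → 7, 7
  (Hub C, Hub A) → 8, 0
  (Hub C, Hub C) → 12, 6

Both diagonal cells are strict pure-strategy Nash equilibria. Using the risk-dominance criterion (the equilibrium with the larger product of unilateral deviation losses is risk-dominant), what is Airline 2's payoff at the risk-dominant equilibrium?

At both Hub A: Airline 1 loses 13 − 8 = 5 by deviating; Airline 2 loses 8 − 7 = 1. Product = 5·1 = 5.
At both Hub C: Airline 1 loses 12 − 7 = 5 by deviating; Airline 2 loses 6 − 0 = 6. Product = 5·6 = 30.
30 > 5, so both Hub C is risk-dominant. Airline 2's payoff there is 6.

6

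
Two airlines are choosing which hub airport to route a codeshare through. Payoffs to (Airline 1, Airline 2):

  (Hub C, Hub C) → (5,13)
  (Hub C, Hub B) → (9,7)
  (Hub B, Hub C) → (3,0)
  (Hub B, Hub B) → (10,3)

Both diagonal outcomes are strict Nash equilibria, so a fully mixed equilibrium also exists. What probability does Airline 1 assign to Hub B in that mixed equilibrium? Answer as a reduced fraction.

2/3

Airline 1's mix p on Hub C must make Airline 2 indifferent between Hub C and Hub B.
Airline 2's payoff from Hub C: 13p + 0(1−p). From Hub B: 7p + 3(1−p).
Set equal: 6p = 3(1−p) → p = 3/9 = 1/3.
Probability on Hub B is 1 − 1/3 = 2/3.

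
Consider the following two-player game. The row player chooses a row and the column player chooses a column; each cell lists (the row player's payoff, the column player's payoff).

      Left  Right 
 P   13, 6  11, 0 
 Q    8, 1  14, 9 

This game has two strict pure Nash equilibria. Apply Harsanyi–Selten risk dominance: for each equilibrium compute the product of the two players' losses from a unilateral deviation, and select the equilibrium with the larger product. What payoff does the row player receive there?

At (P, Left): the row player loses 13 − 8 = 5 by deviating; the column player loses 6 − 0 = 6. Product = 5·6 = 30.
At (Q, Right): the row player loses 14 − 11 = 3 by deviating; the column player loses 9 − 1 = 8. Product = 3·8 = 24.
30 > 24, so (P, Left) is risk-dominant. The row player's payoff there is 13.

13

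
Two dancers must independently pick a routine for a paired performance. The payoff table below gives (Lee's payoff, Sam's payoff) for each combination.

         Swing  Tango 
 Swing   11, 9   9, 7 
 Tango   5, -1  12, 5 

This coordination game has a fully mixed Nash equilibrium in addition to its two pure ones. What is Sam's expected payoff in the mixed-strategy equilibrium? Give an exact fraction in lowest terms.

13/2

Lee mixes with probability p on Swing, chosen so Sam is indifferent: 9p + (-1)(1−p) = 7p + 5(1−p) gives p = 3/4.
Sam's expected payoff is 9·3/4 + (-1)·1/4 = 13/2.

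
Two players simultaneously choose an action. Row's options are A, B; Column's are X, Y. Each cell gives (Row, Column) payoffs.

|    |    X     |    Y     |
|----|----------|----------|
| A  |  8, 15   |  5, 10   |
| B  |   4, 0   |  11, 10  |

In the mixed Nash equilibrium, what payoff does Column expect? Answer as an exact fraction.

10

Row mixes with probability p on A, chosen so Column is indifferent: 15p + 0(1−p) = 10p + 10(1−p) gives p = 2/3.
Column's expected payoff is 15·2/3 + 0·1/3 = 10.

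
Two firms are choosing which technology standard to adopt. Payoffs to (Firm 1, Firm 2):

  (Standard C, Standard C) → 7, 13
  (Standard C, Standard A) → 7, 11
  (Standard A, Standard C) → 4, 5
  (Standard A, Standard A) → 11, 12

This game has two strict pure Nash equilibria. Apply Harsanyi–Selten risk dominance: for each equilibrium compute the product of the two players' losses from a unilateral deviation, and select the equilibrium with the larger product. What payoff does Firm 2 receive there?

12

At both Standard C: Firm 1 loses 7 − 4 = 3 by deviating; Firm 2 loses 13 − 11 = 2. Product = 3·2 = 6.
At both Standard A: Firm 1 loses 11 − 7 = 4 by deviating; Firm 2 loses 12 − 5 = 7. Product = 4·7 = 28.
28 > 6, so both Standard A is risk-dominant. Firm 2's payoff there is 12.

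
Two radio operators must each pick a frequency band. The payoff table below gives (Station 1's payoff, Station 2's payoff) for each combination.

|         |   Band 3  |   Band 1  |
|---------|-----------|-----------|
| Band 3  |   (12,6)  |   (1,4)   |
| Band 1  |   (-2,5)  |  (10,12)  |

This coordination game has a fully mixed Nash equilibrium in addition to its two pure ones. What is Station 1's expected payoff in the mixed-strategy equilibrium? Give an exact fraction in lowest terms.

122/23

Station 2 mixes with probability q on Band 3, chosen so Station 1 is indifferent: 12q + 1(1−q) = (-2)q + 10(1−q) gives q = 9/23.
Station 1's expected payoff (from either row, since indifferent) is 12·9/23 + 1·14/23 = 122/23.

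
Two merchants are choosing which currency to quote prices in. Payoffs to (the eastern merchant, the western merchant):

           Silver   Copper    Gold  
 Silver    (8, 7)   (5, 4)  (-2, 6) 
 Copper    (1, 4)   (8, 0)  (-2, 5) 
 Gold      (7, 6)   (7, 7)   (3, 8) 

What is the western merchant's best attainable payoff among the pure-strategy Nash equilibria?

Both Silver is a pure NE (the eastern merchant: 8 ≥ 7; the western merchant: 7 ≥ 6). The western merchant gets 7.
Both Gold is a pure NE (the eastern merchant: 3 ≥ -2; the western merchant: 8 ≥ 7). The western merchant gets 8.
Every other cell has a profitable deviation for at least one player. Highest of {7, 8} is 8.

8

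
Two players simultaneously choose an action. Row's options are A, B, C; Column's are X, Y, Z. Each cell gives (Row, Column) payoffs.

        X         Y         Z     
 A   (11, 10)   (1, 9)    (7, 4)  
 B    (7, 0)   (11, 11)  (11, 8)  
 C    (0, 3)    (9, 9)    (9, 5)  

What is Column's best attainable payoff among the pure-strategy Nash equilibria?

(A, X) is a pure NE (Row: 11 ≥ 7; Column: 10 ≥ 9). Column gets 10.
(B, Y) is a pure NE (Row: 11 ≥ 9; Column: 11 ≥ 8). Column gets 11.
Every other cell has a profitable deviation for at least one player. Highest of {10, 11} is 11.

11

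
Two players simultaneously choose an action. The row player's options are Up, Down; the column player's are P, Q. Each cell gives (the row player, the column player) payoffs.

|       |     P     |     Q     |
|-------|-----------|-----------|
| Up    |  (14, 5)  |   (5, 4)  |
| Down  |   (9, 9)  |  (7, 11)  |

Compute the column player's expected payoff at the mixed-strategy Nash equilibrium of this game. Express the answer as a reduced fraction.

The row player mixes with probability p on Up, chosen so the column player is indifferent: 5p + 9(1−p) = 4p + 11(1−p) gives p = 2/3.
The column player's expected payoff is 5·2/3 + 9·1/3 = 19/3.

19/3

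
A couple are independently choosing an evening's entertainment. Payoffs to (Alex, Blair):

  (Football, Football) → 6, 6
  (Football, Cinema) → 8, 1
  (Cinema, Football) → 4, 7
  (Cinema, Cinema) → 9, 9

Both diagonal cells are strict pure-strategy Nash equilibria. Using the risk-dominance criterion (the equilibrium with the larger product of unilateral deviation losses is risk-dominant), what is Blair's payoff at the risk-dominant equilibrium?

At both Football: Alex loses 6 − 4 = 2 by deviating; Blair loses 6 − 1 = 5. Product = 2·5 = 10.
At both Cinema: Alex loses 9 − 8 = 1 by deviating; Blair loses 9 − 7 = 2. Product = 1·2 = 2.
10 > 2, so both Football is risk-dominant. Blair's payoff there is 6.

6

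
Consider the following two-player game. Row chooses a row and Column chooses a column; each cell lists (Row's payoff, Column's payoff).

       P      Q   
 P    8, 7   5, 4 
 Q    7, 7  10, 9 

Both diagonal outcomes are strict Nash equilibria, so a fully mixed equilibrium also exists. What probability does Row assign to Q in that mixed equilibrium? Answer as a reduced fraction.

Row's mix p on P must make Column indifferent between P and Q.
Column's payoff from P: 7p + 7(1−p). From Q: 4p + 9(1−p).
Set equal: 3p = 2(1−p) → p = 2/5.
Probability on Q is 1 − 2/5 = 3/5.

3/5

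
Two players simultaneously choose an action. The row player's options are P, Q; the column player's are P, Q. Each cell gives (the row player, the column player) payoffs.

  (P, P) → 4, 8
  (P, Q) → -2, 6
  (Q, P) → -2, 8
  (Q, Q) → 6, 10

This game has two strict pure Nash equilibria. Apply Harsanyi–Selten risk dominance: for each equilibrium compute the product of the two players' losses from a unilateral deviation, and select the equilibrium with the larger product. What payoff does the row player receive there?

6

At both P: the row player loses 4 − (-2) = 6 by deviating; the column player loses 8 − 6 = 2. Product = 6·2 = 12.
At both Q: the row player loses 6 − (-2) = 8 by deviating; the column player loses 10 − 8 = 2. Product = 8·2 = 16.
16 > 12, so both Q is risk-dominant. The row player's payoff there is 6.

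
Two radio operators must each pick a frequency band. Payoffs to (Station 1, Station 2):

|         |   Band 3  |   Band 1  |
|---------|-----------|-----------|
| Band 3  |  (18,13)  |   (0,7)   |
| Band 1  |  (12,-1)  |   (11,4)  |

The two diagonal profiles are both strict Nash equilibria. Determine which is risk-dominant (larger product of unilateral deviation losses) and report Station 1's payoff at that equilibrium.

At both Band 3: Station 1 loses 18 − 12 = 6 by deviating; Station 2 loses 13 − 7 = 6. Product = 6·6 = 36.
At both Band 1: Station 1 loses 11 − 0 = 11 by deviating; Station 2 loses 4 − (-1) = 5. Product = 11·5 = 55.
55 > 36, so both Band 1 is risk-dominant. Station 1's payoff there is 11.

11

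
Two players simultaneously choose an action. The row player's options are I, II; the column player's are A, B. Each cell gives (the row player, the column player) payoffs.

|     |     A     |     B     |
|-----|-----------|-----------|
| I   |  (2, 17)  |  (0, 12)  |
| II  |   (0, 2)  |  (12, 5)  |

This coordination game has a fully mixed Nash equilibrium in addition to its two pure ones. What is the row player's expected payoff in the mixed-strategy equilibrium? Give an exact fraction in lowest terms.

The column player mixes with probability q on A, chosen so the row player is indifferent: 2q + 0(1−q) = 0q + 12(1−q) gives q = 6/7.
The row player's expected payoff (from either row, since indifferent) is 2·6/7 + 0·1/7 = 12/7.

12/7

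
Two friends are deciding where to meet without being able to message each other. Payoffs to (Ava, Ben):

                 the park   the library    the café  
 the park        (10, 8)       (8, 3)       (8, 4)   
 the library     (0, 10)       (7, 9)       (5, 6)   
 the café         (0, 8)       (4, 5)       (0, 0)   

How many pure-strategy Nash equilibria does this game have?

1

Both the park: Ava gets 10 (best alternative 0); Ben gets 8 (best alternative 4). Neither deviates — NE.
Both the library is not a NE: Ava would switch to the park (8 > 7).
No other cell survives both best-response checks, so there is 1 pure NE.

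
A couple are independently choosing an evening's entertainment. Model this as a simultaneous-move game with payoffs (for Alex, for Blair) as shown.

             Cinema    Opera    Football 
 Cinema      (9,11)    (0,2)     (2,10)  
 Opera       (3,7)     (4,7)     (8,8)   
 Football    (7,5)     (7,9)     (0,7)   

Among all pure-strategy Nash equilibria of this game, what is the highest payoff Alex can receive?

Both Cinema is a pure NE (Alex: 9 ≥ 7; Blair: 11 ≥ 10). Alex gets 9.
(Opera, Football) is a pure NE (Alex: 8 ≥ 2; Blair: 8 ≥ 7). Alex gets 8.
(Football, Opera) is a pure NE (Alex: 7 ≥ 4; Blair: 9 ≥ 7). Alex gets 7.
Every other cell has a profitable deviation for at least one player. Highest of {9, 8, 7} is 9.

9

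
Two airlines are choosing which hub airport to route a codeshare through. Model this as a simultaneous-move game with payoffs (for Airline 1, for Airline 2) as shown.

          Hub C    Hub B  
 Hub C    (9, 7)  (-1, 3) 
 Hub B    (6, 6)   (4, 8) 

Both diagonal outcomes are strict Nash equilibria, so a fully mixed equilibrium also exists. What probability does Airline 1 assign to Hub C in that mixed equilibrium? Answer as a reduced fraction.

1/3

Airline 1's mix p on Hub C must make Airline 2 indifferent between Hub C and Hub B.
Airline 2's payoff from Hub C: 7p + 6(1−p). From Hub B: 3p + 8(1−p).
Set equal: 4p = 2(1−p) → p = 2/6 = 1/3.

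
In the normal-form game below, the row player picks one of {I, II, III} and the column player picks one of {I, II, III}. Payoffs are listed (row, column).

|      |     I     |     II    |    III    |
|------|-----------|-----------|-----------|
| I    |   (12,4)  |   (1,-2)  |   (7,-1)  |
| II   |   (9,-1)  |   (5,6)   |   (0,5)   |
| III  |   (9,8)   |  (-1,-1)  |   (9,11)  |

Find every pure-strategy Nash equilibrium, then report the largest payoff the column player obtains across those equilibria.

11

Both I is a pure NE (the row player: 12 ≥ 9; the column player: 4 ≥ -1). The column player gets 4.
Both II is a pure NE (the row player: 5 ≥ 1; the column player: 6 ≥ 5). The column player gets 6.
Both III is a pure NE (the row player: 9 ≥ 7; the column player: 11 ≥ 8). The column player gets 11.
Every other cell has a profitable deviation for at least one player. Highest of {4, 6, 11} is 11.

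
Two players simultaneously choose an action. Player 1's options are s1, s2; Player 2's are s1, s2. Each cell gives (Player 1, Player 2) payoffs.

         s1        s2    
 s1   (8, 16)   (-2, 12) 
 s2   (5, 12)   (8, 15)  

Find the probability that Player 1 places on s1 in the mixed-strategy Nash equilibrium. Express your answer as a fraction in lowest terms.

Player 1's mix p on s1 must make Player 2 indifferent between s1 and s2.
Player 2's payoff from s1: 16p + 12(1−p). From s2: 12p + 15(1−p).
Set equal: 4p = 3(1−p) → p = 3/7.

3/7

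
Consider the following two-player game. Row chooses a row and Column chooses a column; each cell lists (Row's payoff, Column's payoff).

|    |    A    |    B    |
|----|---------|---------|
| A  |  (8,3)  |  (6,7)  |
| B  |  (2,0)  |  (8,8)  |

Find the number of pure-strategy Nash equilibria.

Both B: Row gets 8 (best alternative 6); Column gets 8 (best alternative 0). Neither deviates — NE.
Both A is not a NE: Column would switch to B (7 > 3).
No other cell survives both best-response checks, so there is 1 pure NE.

1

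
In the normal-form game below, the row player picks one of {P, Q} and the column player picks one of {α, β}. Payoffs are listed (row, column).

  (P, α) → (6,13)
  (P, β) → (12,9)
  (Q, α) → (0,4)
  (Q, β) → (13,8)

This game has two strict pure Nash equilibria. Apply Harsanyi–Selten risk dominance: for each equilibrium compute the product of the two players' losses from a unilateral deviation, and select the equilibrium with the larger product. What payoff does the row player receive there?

6

At (P, α): the row player loses 6 − 0 = 6 by deviating; the column player loses 13 − 9 = 4. Product = 6·4 = 24.
At (Q, β): the row player loses 13 − 12 = 1 by deviating; the column player loses 8 − 4 = 4. Product = 1·4 = 4.
24 > 4, so (P, α) is risk-dominant. The row player's payoff there is 6.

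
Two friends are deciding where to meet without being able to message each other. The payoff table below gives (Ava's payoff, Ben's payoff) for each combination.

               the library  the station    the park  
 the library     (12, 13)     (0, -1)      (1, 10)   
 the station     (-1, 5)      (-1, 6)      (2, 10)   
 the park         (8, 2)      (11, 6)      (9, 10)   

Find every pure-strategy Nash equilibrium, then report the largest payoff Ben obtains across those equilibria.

Both the library is a pure NE (Ava: 12 ≥ 8; Ben: 13 ≥ 10). Ben gets 13.
Both the park is a pure NE (Ava: 9 ≥ 2; Ben: 10 ≥ 6). Ben gets 10.
Every other cell has a profitable deviation for at least one player. Highest of {13, 10} is 13.

13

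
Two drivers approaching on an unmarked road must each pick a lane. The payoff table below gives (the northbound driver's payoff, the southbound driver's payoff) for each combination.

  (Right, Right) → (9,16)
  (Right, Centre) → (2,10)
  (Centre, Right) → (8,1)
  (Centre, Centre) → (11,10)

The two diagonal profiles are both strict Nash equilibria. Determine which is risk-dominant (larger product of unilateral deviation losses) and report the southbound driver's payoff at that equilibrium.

10

At both Right: the northbound driver loses 9 − 8 = 1 by deviating; the southbound driver loses 16 − 10 = 6. Product = 1·6 = 6.
At both Centre: the northbound driver loses 11 − 2 = 9 by deviating; the southbound driver loses 10 − 1 = 9. Product = 9·9 = 81.
81 > 6, so both Centre is risk-dominant. The southbound driver's payoff there is 10.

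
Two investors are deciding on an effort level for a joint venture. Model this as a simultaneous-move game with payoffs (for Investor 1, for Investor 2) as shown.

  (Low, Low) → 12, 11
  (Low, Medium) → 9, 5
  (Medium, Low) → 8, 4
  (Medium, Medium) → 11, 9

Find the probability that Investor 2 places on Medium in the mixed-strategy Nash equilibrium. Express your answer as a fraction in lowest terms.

2/3

Investor 2's mix q on Low must make Investor 1 indifferent between Low and Medium.
Investor 1's payoff from Low: 12q + 9(1−q). From Medium: 8q + 11(1−q).
Set equal: 4q = 2(1−q) → q = 2/6 = 1/3.
Probability on Medium is 1 − 1/3 = 2/3.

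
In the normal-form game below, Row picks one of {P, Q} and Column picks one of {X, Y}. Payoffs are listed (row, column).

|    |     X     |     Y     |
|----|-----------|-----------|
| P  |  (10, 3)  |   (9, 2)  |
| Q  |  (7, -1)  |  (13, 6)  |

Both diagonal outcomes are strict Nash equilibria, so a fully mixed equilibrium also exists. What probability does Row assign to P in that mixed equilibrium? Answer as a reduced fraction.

Row's mix p on P must make Column indifferent between X and Y.
Column's payoff from X: 3p + (-1)(1−p). From Y: 2p + 6(1−p).
Set equal: 1p = 7(1−p) → p = 7/8.

7/8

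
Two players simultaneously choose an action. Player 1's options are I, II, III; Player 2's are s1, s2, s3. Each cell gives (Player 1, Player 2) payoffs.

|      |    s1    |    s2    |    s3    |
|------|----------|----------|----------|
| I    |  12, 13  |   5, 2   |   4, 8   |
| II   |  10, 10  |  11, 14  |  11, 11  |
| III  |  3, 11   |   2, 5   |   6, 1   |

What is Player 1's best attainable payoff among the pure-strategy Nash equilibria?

(I, s1) is a pure NE (Player 1: 12 ≥ 10; Player 2: 13 ≥ 8). Player 1 gets 12.
(II, s2) is a pure NE (Player 1: 11 ≥ 5; Player 2: 14 ≥ 11). Player 1 gets 11.
Every other cell has a profitable deviation for at least one player. Highest of {12, 11} is 12.

12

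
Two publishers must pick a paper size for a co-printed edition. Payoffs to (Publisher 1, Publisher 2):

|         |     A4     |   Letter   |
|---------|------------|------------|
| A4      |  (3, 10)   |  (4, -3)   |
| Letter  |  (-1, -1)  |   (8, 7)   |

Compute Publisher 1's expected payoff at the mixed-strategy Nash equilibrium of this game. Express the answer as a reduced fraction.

7/2

Publisher 2 mixes with probability q on A4, chosen so Publisher 1 is indifferent: 3q + 4(1−q) = (-1)q + 8(1−q) gives q = 1/2.
Publisher 1's expected payoff (from either row, since indifferent) is 3·1/2 + 4·1/2 = 7/2.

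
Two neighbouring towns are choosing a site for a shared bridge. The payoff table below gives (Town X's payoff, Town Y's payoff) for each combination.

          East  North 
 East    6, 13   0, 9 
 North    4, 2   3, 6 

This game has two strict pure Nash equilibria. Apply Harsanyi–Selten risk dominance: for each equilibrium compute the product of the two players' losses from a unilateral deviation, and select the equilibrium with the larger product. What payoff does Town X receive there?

At both East: Town X loses 6 − 4 = 2 by deviating; Town Y loses 13 − 9 = 4. Product = 2·4 = 8.
At both North: Town X loses 3 − 0 = 3 by deviating; Town Y loses 6 − 2 = 4. Product = 3·4 = 12.
12 > 8, so both North is risk-dominant. Town X's payoff there is 3.

3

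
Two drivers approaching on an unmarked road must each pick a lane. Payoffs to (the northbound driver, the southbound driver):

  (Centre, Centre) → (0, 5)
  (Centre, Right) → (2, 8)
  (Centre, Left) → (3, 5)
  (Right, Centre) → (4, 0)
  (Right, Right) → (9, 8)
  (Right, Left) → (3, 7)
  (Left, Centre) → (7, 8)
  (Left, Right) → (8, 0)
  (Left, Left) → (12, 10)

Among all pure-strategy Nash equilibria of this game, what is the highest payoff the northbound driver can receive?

Both Right is a pure NE (the northbound driver: 9 ≥ 8; the southbound driver: 8 ≥ 7). The northbound driver gets 9.
Both Left is a pure NE (the northbound driver: 12 ≥ 3; the southbound driver: 10 ≥ 8). The northbound driver gets 12.
Every other cell has a profitable deviation for at least one player. Highest of {9, 12} is 12.

12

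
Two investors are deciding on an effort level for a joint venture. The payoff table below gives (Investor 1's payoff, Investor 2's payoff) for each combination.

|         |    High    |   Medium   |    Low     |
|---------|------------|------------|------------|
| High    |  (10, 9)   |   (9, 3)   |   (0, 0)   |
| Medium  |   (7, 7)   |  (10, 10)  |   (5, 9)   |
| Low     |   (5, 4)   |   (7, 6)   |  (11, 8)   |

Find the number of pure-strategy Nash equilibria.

Both High: Investor 1 gets 10 (best alternative 7); Investor 2 gets 9 (best alternative 3). Neither deviates — NE.
Both Medium: Investor 1 gets 10 (best alternative 9); Investor 2 gets 10 (best alternative 9). Neither deviates — NE.
Both Low: Investor 1 gets 11 (best alternative 5); Investor 2 gets 8 (best alternative 6). Neither deviates — NE.
(High, Low) is not a NE: Investor 1 would switch to Low (11 > 0).
No other cell survives both best-response checks, so there are 3 pure NE.

3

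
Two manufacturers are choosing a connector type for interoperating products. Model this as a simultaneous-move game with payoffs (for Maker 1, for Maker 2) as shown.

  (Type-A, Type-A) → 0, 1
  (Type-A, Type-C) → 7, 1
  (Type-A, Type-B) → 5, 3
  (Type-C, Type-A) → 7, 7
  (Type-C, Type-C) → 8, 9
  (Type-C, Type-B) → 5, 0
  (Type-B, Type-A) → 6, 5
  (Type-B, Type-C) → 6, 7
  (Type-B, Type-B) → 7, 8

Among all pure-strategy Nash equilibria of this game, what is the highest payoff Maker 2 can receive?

9

Both Type-C is a pure NE (Maker 1: 8 ≥ 7; Maker 2: 9 ≥ 7). Maker 2 gets 9.
Both Type-B is a pure NE (Maker 1: 7 ≥ 5; Maker 2: 8 ≥ 7). Maker 2 gets 8.
Every other cell has a profitable deviation for at least one player. Highest of {9, 8} is 9.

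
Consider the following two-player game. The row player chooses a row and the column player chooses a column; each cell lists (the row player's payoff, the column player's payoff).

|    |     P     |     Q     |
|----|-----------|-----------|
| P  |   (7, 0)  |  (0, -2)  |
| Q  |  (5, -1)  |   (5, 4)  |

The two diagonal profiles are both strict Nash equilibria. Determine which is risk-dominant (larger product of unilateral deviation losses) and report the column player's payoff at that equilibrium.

4

At both P: the row player loses 7 − 5 = 2 by deviating; the column player loses 0 − (-2) = 2. Product = 2·2 = 4.
At both Q: the row player loses 5 − 0 = 5 by deviating; the column player loses 4 − (-1) = 5. Product = 5·5 = 25.
25 > 4, so both Q is risk-dominant. The column player's payoff there is 4.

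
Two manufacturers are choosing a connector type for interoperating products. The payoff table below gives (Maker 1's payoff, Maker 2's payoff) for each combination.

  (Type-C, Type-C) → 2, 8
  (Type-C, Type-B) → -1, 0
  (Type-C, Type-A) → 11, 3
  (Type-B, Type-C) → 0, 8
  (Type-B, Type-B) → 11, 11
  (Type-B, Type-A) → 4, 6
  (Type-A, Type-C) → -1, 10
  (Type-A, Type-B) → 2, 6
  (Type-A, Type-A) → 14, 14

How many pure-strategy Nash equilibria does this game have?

3

Both Type-C: Maker 1 gets 2 (best alternative 0); Maker 2 gets 8 (best alternative 3). Neither deviates — NE.
Both Type-B: Maker 1 gets 11 (best alternative 2); Maker 2 gets 11 (best alternative 8). Neither deviates — NE.
Both Type-A: Maker 1 gets 14 (best alternative 11); Maker 2 gets 14 (best alternative 10). Neither deviates — NE.
(Type-B, Type-A) is not a NE: Maker 1 would switch to Type-A (14 > 4).
No other cell survives both best-response checks, so there are 3 pure NE.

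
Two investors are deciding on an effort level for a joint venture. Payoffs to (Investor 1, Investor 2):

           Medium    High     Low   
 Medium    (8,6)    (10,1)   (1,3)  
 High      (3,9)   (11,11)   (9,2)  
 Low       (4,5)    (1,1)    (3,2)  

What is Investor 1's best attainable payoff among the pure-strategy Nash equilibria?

Both Medium is a pure NE (Investor 1: 8 ≥ 4; Investor 2: 6 ≥ 3). Investor 1 gets 8.
Both High is a pure NE (Investor 1: 11 ≥ 10; Investor 2: 11 ≥ 9). Investor 1 gets 11.
Every other cell has a profitable deviation for at least one player. Highest of {8, 11} is 11.

11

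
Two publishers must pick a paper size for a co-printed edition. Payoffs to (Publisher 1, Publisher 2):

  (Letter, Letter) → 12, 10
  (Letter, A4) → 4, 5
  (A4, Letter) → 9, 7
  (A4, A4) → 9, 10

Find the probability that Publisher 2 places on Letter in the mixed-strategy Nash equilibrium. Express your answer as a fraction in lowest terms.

5/8

Publisher 2's mix q on Letter must make Publisher 1 indifferent between Letter and A4.
Publisher 1's payoff from Letter: 12q + 4(1−q). From A4: 9q + 9(1−q).
Set equal: 3q = 5(1−q) → q = 5/8.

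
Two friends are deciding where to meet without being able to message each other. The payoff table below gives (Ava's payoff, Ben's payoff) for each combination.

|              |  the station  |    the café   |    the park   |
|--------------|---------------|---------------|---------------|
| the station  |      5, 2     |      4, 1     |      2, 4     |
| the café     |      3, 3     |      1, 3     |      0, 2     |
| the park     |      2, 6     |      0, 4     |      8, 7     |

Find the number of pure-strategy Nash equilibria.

Both the park: Ava gets 8 (best alternative 2); Ben gets 7 (best alternative 6). Neither deviates — NE.
Both the station is not a NE: Ben would switch to the park (4 > 2).
No other cell survives both best-response checks, so there is 1 pure NE.

1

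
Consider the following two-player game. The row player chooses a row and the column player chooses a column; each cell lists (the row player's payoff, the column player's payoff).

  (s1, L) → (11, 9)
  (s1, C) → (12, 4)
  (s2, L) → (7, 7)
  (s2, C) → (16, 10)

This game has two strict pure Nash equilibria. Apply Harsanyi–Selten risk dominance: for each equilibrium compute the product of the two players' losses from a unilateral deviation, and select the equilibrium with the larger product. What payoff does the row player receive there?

11

At (s1, L): the row player loses 11 − 7 = 4 by deviating; the column player loses 9 − 4 = 5. Product = 4·5 = 20.
At (s2, C): the row player loses 16 − 12 = 4 by deviating; the column player loses 10 − 7 = 3. Product = 4·3 = 12.
20 > 12, so (s1, L) is risk-dominant. The row player's payoff there is 11.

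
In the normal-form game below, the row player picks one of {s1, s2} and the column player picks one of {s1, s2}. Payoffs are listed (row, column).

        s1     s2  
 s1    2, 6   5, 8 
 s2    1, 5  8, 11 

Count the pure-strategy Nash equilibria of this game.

Both s2: the row player gets 8 (best alternative 5); the column player gets 11 (best alternative 5). Neither deviates — NE.
Both s1 is not a NE: the column player would switch to s2 (8 > 6).
No other cell survives both best-response checks, so there is 1 pure NE.

1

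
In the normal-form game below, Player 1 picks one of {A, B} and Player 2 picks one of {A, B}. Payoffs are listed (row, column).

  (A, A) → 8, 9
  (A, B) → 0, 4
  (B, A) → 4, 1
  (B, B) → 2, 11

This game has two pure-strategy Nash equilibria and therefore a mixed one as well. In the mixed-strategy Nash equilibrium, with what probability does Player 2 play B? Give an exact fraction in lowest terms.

2/3

Player 2's mix q on A must make Player 1 indifferent between A and B.
Player 1's payoff from A: 8q + 0(1−q). From B: 4q + 2(1−q).
Set equal: 4q = 2(1−q) → q = 2/6 = 1/3.
Probability on B is 1 − 1/3 = 2/3.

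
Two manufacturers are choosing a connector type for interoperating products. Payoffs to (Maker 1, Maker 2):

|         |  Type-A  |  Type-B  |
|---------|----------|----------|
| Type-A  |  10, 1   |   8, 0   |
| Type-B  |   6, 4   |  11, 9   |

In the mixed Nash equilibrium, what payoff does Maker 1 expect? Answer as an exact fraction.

62/7

Maker 2 mixes with probability q on Type-A, chosen so Maker 1 is indifferent: 10q + 8(1−q) = 6q + 11(1−q) gives q = 3/7.
Maker 1's expected payoff (from either row, since indifferent) is 10·3/7 + 8·4/7 = 62/7.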